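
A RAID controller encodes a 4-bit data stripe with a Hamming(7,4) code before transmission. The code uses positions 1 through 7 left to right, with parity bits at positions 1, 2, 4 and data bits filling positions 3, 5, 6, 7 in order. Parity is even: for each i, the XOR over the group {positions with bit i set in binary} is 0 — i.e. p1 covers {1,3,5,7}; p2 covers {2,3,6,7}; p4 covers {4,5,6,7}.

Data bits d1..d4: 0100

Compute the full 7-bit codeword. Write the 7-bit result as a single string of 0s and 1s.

1001100

Place data at non-parity positions: p1 p2 0 p4 1 0 0
p1 (pos 1,3,5,7): XOR of data positions = 0⊕1⊕0 = 1
p2 (pos 2,3,6,7): XOR of data positions = 0⊕0⊕0 = 0
p4 (pos 4,5,6,7): XOR of data positions = 1⊕0⊕0 = 1
Codeword: 1001100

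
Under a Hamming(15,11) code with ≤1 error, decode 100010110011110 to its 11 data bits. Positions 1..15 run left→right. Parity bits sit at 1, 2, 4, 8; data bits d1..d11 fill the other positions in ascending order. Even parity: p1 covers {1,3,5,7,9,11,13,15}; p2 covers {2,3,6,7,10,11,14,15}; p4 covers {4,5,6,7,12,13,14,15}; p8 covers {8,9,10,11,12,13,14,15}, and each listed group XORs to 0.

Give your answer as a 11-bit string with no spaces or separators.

01010011111

s1 (pos 1,3,5,7,9,11,13,15): 1⊕0⊕1⊕1⊕0⊕1⊕1⊕0 = 1
s2 (pos 2,3,6,7,10,11,14,15): 0⊕0⊕0⊕1⊕0⊕1⊕1⊕0 = 1
s4 (pos 4,5,6,7,12,13,14,15): 0⊕1⊕0⊕1⊕1⊕1⊕1⊕0 = 1
s8 (pos 8,9,10,11,12,13,14,15): 1⊕0⊕0⊕1⊕1⊕1⊕1⊕0 = 1
Syndrome s8…s1 = 1111 → error at position 15.
Flip position 15: 100010110011110 → 100010110011111
Read data bits from positions 3,5,6,7,9,10,11,12,13,14,15: 01010011111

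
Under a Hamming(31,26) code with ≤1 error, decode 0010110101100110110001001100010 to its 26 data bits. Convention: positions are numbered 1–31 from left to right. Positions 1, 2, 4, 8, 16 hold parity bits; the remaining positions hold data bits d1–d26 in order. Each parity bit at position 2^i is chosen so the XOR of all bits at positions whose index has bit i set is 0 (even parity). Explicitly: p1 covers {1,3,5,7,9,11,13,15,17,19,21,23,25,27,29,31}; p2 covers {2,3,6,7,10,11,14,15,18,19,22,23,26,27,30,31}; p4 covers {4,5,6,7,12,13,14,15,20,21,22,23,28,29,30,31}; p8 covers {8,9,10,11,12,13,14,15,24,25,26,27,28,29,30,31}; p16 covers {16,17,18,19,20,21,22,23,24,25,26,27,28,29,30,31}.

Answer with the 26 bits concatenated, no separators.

s1 (pos 1,3,5,7,9,11,13,15,17,19,21,23,25,27,29,31): 0⊕1⊕1⊕0⊕0⊕1⊕0⊕1⊕1⊕0⊕0⊕0⊕1⊕0⊕0⊕0 = 0
s2 (pos 2,3,6,7,10,11,14,15,18,19,22,23,26,27,30,31): 0⊕1⊕1⊕0⊕1⊕1⊕1⊕1⊕1⊕0⊕1⊕0⊕1⊕0⊕1⊕0 = 0
s4 (pos 4,5,6,7,12,13,14,15,20,21,22,23,28,29,30,31): 0⊕1⊕1⊕0⊕0⊕0⊕1⊕1⊕0⊕0⊕1⊕0⊕0⊕0⊕1⊕0 = 0
s8 (pos 8,9,10,11,12,13,14,15,24,25,26,27,28,29,30,31): 1⊕0⊕1⊕1⊕0⊕0⊕1⊕1⊕0⊕1⊕1⊕0⊕0⊕0⊕1⊕0 = 0
s16 (pos 16,17,18,19,20,21,22,23,24,25,26,27,28,29,30,31): 0⊕1⊕1⊕0⊕0⊕0⊕1⊕0⊕0⊕1⊕1⊕0⊕0⊕0⊕1⊕0 = 0
Syndrome s16…s1 = 00000 → no error.
Read data bits from positions 3,5,6,7,9,10,11,12,13,14,15,17,18,19,20,21,22,23,24,25,26,27,28,29,30,31: 11100110011110001001100010

11100110011110001001100010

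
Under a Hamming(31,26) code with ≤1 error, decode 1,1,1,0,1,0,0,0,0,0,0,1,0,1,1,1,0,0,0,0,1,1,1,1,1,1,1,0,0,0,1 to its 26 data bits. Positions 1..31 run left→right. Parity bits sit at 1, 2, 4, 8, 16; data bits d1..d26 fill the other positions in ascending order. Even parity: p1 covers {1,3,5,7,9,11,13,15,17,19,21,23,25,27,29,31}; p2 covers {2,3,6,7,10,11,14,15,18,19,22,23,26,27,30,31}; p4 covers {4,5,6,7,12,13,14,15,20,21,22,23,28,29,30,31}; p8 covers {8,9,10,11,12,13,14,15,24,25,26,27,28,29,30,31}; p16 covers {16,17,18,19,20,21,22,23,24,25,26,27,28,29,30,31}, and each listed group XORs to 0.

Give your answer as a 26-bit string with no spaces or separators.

11000001011001011111110001

s1 (pos 1,3,5,7,9,11,13,15,17,19,21,23,25,27,29,31): 1⊕1⊕1⊕0⊕0⊕0⊕0⊕1⊕0⊕0⊕1⊕1⊕1⊕1⊕0⊕1 = 1
s2 (pos 2,3,6,7,10,11,14,15,18,19,22,23,26,27,30,31): 1⊕1⊕0⊕0⊕0⊕0⊕1⊕1⊕0⊕0⊕1⊕1⊕1⊕1⊕0⊕1 = 1
s4 (pos 4,5,6,7,12,13,14,15,20,21,22,23,28,29,30,31): 0⊕1⊕0⊕0⊕1⊕0⊕1⊕1⊕0⊕1⊕1⊕1⊕0⊕0⊕0⊕1 = 0
s8 (pos 8,9,10,11,12,13,14,15,24,25,26,27,28,29,30,31): 0⊕0⊕0⊕0⊕1⊕0⊕1⊕1⊕1⊕1⊕1⊕1⊕0⊕0⊕0⊕1 = 0
s16 (pos 16,17,18,19,20,21,22,23,24,25,26,27,28,29,30,31): 1⊕0⊕0⊕0⊕0⊕1⊕1⊕1⊕1⊕1⊕1⊕1⊕0⊕0⊕0⊕1 = 1
Syndrome s16…s1 = 10011 → error at position 19.
Flip position 19: 1110100000010111000011111110001 → 1110100000010111001011111110001
Read data bits from positions 3,5,6,7,9,10,11,12,13,14,15,17,18,19,20,21,22,23,24,25,26,27,28,29,30,31: 11000001011001011111110001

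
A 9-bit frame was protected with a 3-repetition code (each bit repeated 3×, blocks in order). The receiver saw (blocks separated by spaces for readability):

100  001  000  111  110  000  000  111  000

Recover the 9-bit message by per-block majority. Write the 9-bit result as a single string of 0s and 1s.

000110010

Block 1 (100): 1 one → 0
Block 2 (001): 1 one → 0
Block 3 (000): 0 ones → 0
Block 4 (111): 3 ones → 1
Block 5 (110): 2 ones → 1
Block 6 (000): 0 ones → 0
Block 7 (000): 0 ones → 0
Block 8 (111): 3 ones → 1
Block 9 (000): 0 ones → 0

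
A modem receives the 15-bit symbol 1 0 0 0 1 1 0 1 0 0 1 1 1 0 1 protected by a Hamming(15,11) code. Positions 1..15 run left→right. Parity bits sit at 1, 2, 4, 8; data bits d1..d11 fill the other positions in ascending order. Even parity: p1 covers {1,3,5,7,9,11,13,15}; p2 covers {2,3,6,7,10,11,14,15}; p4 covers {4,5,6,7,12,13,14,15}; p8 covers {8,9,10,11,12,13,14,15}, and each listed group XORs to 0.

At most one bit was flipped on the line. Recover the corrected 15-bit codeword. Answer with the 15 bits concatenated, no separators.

100011010011100

s1 (pos 1,3,5,7,9,11,13,15): 1⊕0⊕1⊕0⊕0⊕1⊕1⊕1 = 1
s2 (pos 2,3,6,7,10,11,14,15): 0⊕0⊕1⊕0⊕0⊕1⊕0⊕1 = 1
s4 (pos 4,5,6,7,12,13,14,15): 0⊕1⊕1⊕0⊕1⊕1⊕0⊕1 = 1
s8 (pos 8,9,10,11,12,13,14,15): 1⊕0⊕0⊕1⊕1⊕1⊕0⊕1 = 1
Syndrome s8…s1 = 1111 → error at position 15.
Flip position 15: 100011010011101 → 100011010011100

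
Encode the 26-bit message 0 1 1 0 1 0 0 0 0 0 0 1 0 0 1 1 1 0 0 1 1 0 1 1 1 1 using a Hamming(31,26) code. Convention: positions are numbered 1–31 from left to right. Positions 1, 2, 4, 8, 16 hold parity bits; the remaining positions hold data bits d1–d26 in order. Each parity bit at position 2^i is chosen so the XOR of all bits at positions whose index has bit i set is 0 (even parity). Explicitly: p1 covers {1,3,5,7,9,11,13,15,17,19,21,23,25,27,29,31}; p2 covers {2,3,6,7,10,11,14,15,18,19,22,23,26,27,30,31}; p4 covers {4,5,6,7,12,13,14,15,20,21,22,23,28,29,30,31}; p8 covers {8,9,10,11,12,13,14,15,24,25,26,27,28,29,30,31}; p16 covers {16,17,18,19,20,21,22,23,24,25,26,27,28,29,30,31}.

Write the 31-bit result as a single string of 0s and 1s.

1101110110000000100111001101111

Place data at non-parity positions: p1 p2 0 p4 1 1 0 p8 1 0 0 0 0 0 0 p16 1 0 0 1 1 1 0 0 1 1 0 1 1 1 1
p1 (pos 1,3,5,7,9,11,13,15,17,19,21,23,25,27,29,31): XOR of data positions = 0⊕1⊕0⊕1⊕0⊕0⊕0⊕1⊕0⊕1⊕0⊕1⊕0⊕1⊕1 = 1
p2 (pos 2,3,6,7,10,11,14,15,18,19,22,23,26,27,30,31): XOR of data positions = 0⊕1⊕0⊕0⊕0⊕0⊕0⊕0⊕0⊕1⊕0⊕1⊕0⊕1⊕1 = 1
p4 (pos 4,5,6,7,12,13,14,15,20,21,22,23,28,29,30,31): XOR of data positions = 1⊕1⊕0⊕0⊕0⊕0⊕0⊕1⊕1⊕1⊕0⊕1⊕1⊕1⊕1 = 1
p8 (pos 8,9,10,11,12,13,14,15,24,25,26,27,28,29,30,31): XOR of data positions = 1⊕0⊕0⊕0⊕0⊕0⊕0⊕0⊕1⊕1⊕0⊕1⊕1⊕1⊕1 = 1
p16 (pos 16,17,18,19,20,21,22,23,24,25,26,27,28,29,30,31): XOR of data positions = 1⊕0⊕0⊕1⊕1⊕1⊕0⊕0⊕1⊕1⊕0⊕1⊕1⊕1⊕1 = 0
Codeword: 1101110110000000100111001101111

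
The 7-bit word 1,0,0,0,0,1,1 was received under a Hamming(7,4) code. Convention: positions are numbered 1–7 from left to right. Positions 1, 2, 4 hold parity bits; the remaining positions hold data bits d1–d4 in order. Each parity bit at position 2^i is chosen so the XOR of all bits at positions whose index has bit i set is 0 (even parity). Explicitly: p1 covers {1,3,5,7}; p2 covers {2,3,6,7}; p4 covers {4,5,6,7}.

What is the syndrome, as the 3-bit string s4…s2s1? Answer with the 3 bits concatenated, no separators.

000

s1 (pos 1,3,5,7): 1⊕0⊕0⊕1 = 0
s2 (pos 2,3,6,7): 0⊕0⊕1⊕1 = 0
s4 (pos 4,5,6,7): 0⊕0⊕1⊕1 = 0
Syndrome s4…s1 = 000 → no error.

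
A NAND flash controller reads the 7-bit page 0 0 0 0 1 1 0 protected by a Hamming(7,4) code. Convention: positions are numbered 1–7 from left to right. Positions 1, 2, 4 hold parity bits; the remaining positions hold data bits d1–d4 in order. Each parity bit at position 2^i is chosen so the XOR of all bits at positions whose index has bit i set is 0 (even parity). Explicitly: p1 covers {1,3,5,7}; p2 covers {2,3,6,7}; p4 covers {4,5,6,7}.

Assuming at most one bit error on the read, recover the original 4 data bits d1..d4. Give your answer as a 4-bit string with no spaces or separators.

s1 (pos 1,3,5,7): 0⊕0⊕1⊕0 = 1
s2 (pos 2,3,6,7): 0⊕0⊕1⊕0 = 1
s4 (pos 4,5,6,7): 0⊕1⊕1⊕0 = 0
Syndrome s4…s1 = 011 → error at position 3.
Flip position 3: 0000110 → 0010110
Read data bits from positions 3,5,6,7: 1110

1110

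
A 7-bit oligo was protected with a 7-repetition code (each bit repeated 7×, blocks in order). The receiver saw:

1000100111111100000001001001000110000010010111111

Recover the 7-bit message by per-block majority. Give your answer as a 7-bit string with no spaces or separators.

0100001

Block 1 (1000100): 2 ones → 0
Block 2 (1111111): 7 ones → 1
Block 3 (0000000): 0 ones → 0
Block 4 (1001001): 3 ones → 0
Block 5 (0001100): 2 ones → 0
Block 6 (0001001): 2 ones → 0
Block 7 (0111111): 6 ones → 1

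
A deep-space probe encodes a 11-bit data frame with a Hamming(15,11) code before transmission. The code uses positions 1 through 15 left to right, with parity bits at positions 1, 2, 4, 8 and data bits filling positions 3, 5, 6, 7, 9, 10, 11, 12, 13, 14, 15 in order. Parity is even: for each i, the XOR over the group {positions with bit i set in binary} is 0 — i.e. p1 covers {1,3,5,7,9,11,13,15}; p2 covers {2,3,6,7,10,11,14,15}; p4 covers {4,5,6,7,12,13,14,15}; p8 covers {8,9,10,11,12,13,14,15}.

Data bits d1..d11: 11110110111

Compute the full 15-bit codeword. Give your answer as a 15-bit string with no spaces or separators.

011011110110111

Place data at non-parity positions: p1 p2 1 p4 1 1 1 p8 0 1 1 0 1 1 1
p1 (pos 1,3,5,7,9,11,13,15): XOR of data positions = 1⊕1⊕1⊕0⊕1⊕1⊕1 = 0
p2 (pos 2,3,6,7,10,11,14,15): XOR of data positions = 1⊕1⊕1⊕1⊕1⊕1⊕1 = 1
p4 (pos 4,5,6,7,12,13,14,15): XOR of data positions = 1⊕1⊕1⊕0⊕1⊕1⊕1 = 0
p8 (pos 8,9,10,11,12,13,14,15): XOR of data positions = 0⊕1⊕1⊕0⊕1⊕1⊕1 = 1
Codeword: 011011110110111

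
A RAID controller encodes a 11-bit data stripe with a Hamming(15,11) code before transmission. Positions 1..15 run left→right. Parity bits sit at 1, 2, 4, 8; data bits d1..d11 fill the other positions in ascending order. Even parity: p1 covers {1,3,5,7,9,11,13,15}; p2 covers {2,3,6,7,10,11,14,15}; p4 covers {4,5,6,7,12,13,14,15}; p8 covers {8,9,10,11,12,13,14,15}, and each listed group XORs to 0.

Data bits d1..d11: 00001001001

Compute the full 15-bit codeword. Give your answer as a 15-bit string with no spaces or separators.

Place data at non-parity positions: p1 p2 0 p4 0 0 0 p8 1 0 0 1 0 0 1
p1 (pos 1,3,5,7,9,11,13,15): XOR of data positions = 0⊕0⊕0⊕1⊕0⊕0⊕1 = 0
p2 (pos 2,3,6,7,10,11,14,15): XOR of data positions = 0⊕0⊕0⊕0⊕0⊕0⊕1 = 1
p4 (pos 4,5,6,7,12,13,14,15): XOR of data positions = 0⊕0⊕0⊕1⊕0⊕0⊕1 = 0
p8 (pos 8,9,10,11,12,13,14,15): XOR of data positions = 1⊕0⊕0⊕1⊕0⊕0⊕1 = 1
Codeword: 010000011001001

010000011001001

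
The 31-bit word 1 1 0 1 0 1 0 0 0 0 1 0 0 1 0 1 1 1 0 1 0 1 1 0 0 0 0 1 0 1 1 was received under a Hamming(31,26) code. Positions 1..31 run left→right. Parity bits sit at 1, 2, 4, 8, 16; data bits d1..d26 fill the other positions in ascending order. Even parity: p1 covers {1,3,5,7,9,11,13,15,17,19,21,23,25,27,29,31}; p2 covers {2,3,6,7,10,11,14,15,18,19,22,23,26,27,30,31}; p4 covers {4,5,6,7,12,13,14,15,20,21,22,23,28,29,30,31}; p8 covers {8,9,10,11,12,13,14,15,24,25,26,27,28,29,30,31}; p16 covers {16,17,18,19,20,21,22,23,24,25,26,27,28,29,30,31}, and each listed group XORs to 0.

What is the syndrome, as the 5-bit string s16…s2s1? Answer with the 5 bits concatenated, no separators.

11111

s1 (pos 1,3,5,7,9,11,13,15,17,19,21,23,25,27,29,31): 1⊕0⊕0⊕0⊕0⊕1⊕0⊕0⊕1⊕0⊕0⊕1⊕0⊕0⊕0⊕1 = 1
s2 (pos 2,3,6,7,10,11,14,15,18,19,22,23,26,27,30,31): 1⊕0⊕1⊕0⊕0⊕1⊕1⊕0⊕1⊕0⊕1⊕1⊕0⊕0⊕1⊕1 = 1
s4 (pos 4,5,6,7,12,13,14,15,20,21,22,23,28,29,30,31): 1⊕0⊕1⊕0⊕0⊕0⊕1⊕0⊕1⊕0⊕1⊕1⊕1⊕0⊕1⊕1 = 1
s8 (pos 8,9,10,11,12,13,14,15,24,25,26,27,28,29,30,31): 0⊕0⊕0⊕1⊕0⊕0⊕1⊕0⊕0⊕0⊕0⊕0⊕1⊕0⊕1⊕1 = 1
s16 (pos 16,17,18,19,20,21,22,23,24,25,26,27,28,29,30,31): 1⊕1⊕1⊕0⊕1⊕0⊕1⊕1⊕0⊕0⊕0⊕0⊕1⊕0⊕1⊕1 = 1
Syndrome s16…s1 = 11111 → error at position 31.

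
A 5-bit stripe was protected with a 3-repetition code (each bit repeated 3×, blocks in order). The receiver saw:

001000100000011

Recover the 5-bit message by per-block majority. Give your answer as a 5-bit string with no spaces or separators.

00001

Block 1 (001): 1 one → 0
Block 2 (000): 0 ones → 0
Block 3 (100): 1 one → 0
Block 4 (000): 0 ones → 0
Block 5 (011): 2 ones → 1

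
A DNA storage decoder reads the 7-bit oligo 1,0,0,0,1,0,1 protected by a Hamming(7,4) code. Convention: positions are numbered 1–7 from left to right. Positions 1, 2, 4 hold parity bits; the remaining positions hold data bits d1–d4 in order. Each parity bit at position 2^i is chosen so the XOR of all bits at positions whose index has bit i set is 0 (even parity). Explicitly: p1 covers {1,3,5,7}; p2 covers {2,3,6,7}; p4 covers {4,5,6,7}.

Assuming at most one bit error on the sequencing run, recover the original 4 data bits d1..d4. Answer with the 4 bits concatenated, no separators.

1101

s1 (pos 1,3,5,7): 1⊕0⊕1⊕1 = 1
s2 (pos 2,3,6,7): 0⊕0⊕0⊕1 = 1
s4 (pos 4,5,6,7): 0⊕1⊕0⊕1 = 0
Syndrome s4…s1 = 011 → error at position 3.
Flip position 3: 1000101 → 1010101
Read data bits from positions 3,5,6,7: 1101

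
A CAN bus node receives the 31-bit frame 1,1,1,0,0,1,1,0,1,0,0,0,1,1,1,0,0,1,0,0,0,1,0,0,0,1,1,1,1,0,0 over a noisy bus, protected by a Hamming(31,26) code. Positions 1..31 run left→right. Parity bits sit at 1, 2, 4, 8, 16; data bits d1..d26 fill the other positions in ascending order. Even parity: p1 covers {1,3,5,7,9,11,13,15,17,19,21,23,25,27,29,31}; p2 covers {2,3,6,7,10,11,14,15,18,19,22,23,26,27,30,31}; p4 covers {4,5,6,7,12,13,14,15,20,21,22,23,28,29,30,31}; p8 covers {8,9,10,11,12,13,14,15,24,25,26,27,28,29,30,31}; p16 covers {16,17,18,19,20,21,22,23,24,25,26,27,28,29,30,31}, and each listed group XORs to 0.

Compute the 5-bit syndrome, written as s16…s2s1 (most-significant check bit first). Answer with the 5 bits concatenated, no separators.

00000

s1 (pos 1,3,5,7,9,11,13,15,17,19,21,23,25,27,29,31): 1⊕1⊕0⊕1⊕1⊕0⊕1⊕1⊕0⊕0⊕0⊕0⊕0⊕1⊕1⊕0 = 0
s2 (pos 2,3,6,7,10,11,14,15,18,19,22,23,26,27,30,31): 1⊕1⊕1⊕1⊕0⊕0⊕1⊕1⊕1⊕0⊕1⊕0⊕1⊕1⊕0⊕0 = 0
s4 (pos 4,5,6,7,12,13,14,15,20,21,22,23,28,29,30,31): 0⊕0⊕1⊕1⊕0⊕1⊕1⊕1⊕0⊕0⊕1⊕0⊕1⊕1⊕0⊕0 = 0
s8 (pos 8,9,10,11,12,13,14,15,24,25,26,27,28,29,30,31): 0⊕1⊕0⊕0⊕0⊕1⊕1⊕1⊕0⊕0⊕1⊕1⊕1⊕1⊕0⊕0 = 0
s16 (pos 16,17,18,19,20,21,22,23,24,25,26,27,28,29,30,31): 0⊕0⊕1⊕0⊕0⊕0⊕1⊕0⊕0⊕0⊕1⊕1⊕1⊕1⊕0⊕0 = 0
Syndrome s16…s1 = 00000 → no error.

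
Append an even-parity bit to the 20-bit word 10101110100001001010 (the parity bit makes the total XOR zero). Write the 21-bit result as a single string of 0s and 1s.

XOR of the 20 data bits: 1⊕0⊕1⊕0⊕1⊕1⊕1⊕0⊕1⊕0⊕0⊕0⊕0⊕1⊕0⊕0⊕1⊕0⊕1⊕0 = 1
Parity bit = 1 (so all 21 bits XOR to 0).

101011101000010010101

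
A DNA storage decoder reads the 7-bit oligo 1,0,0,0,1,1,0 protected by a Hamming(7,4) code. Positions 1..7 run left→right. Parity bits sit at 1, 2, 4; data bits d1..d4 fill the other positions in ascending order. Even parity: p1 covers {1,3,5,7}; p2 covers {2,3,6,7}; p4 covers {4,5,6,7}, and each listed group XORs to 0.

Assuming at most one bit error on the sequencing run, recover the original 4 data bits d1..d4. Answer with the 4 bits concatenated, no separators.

s1 (pos 1,3,5,7): 1⊕0⊕1⊕0 = 0
s2 (pos 2,3,6,7): 0⊕0⊕1⊕0 = 1
s4 (pos 4,5,6,7): 0⊕1⊕1⊕0 = 0
Syndrome s4…s1 = 010 → error at position 2.
Flip position 2: 1000110 → 1100110
Read data bits from positions 3,5,6,7: 0110

0110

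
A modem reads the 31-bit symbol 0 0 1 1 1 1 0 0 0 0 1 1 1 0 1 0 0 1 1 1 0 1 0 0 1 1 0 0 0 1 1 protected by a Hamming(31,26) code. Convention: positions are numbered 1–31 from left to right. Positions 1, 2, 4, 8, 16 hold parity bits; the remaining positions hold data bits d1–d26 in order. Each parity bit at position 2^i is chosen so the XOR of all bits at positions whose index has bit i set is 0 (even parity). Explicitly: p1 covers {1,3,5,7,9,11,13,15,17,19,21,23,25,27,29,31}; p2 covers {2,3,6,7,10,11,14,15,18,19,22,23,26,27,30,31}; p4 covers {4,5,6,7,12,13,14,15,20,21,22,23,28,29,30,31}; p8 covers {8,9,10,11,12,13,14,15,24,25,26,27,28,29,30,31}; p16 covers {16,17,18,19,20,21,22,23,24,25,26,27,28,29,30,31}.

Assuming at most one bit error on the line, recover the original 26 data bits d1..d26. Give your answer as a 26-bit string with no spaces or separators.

s1 (pos 1,3,5,7,9,11,13,15,17,19,21,23,25,27,29,31): 0⊕1⊕1⊕0⊕0⊕1⊕1⊕1⊕0⊕1⊕0⊕0⊕1⊕0⊕0⊕1 = 0
s2 (pos 2,3,6,7,10,11,14,15,18,19,22,23,26,27,30,31): 0⊕1⊕1⊕0⊕0⊕1⊕0⊕1⊕1⊕1⊕1⊕0⊕1⊕0⊕1⊕1 = 0
s4 (pos 4,5,6,7,12,13,14,15,20,21,22,23,28,29,30,31): 1⊕1⊕1⊕0⊕1⊕1⊕0⊕1⊕1⊕0⊕1⊕0⊕0⊕0⊕1⊕1 = 0
s8 (pos 8,9,10,11,12,13,14,15,24,25,26,27,28,29,30,31): 0⊕0⊕0⊕1⊕1⊕1⊕0⊕1⊕0⊕1⊕1⊕0⊕0⊕0⊕1⊕1 = 0
s16 (pos 16,17,18,19,20,21,22,23,24,25,26,27,28,29,30,31): 0⊕0⊕1⊕1⊕1⊕0⊕1⊕0⊕0⊕1⊕1⊕0⊕0⊕0⊕1⊕1 = 0
Syndrome s16…s1 = 00000 → no error.
Read data bits from positions 3,5,6,7,9,10,11,12,13,14,15,17,18,19,20,21,22,23,24,25,26,27,28,29,30,31: 11100011101011101001100011

11100011101011101001100011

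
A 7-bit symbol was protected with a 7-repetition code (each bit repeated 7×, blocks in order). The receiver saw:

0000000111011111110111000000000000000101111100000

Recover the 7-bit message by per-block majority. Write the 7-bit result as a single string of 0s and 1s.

0110010

Block 1 (0000000): 0 ones → 0
Block 2 (1110111): 6 ones → 1
Block 3 (1111011): 6 ones → 1
Block 4 (1000000): 1 one → 0
Block 5 (0000000): 0 ones → 0
Block 6 (0010111): 4 ones → 1
Block 7 (1100000): 2 ones → 0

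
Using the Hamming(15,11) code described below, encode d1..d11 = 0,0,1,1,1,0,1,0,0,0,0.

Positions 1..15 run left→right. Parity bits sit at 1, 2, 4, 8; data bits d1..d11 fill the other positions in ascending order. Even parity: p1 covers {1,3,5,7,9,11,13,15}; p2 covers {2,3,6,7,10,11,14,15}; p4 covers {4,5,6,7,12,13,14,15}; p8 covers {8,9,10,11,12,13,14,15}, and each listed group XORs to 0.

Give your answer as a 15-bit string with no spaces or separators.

Place data at non-parity positions: p1 p2 0 p4 0 1 1 p8 1 0 1 0 0 0 0
p1 (pos 1,3,5,7,9,11,13,15): XOR of data positions = 0⊕0⊕1⊕1⊕1⊕0⊕0 = 1
p2 (pos 2,3,6,7,10,11,14,15): XOR of data positions = 0⊕1⊕1⊕0⊕1⊕0⊕0 = 1
p4 (pos 4,5,6,7,12,13,14,15): XOR of data positions = 0⊕1⊕1⊕0⊕0⊕0⊕0 = 0
p8 (pos 8,9,10,11,12,13,14,15): XOR of data positions = 1⊕0⊕1⊕0⊕0⊕0⊕0 = 0
Codeword: 110001101010000

110001101010000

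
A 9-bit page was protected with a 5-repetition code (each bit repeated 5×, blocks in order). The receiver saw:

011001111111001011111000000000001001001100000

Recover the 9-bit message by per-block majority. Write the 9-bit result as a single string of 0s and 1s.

011100010

Block 1 (01100): 2 ones → 0
Block 2 (11111): 5 ones → 1
Block 3 (11001): 3 ones → 1
Block 4 (01111): 4 ones → 1
Block 5 (10000): 1 one → 0
Block 6 (00000): 0 ones → 0
Block 7 (00100): 1 one → 0
Block 8 (10011): 3 ones → 1
Block 9 (00000): 0 ones → 0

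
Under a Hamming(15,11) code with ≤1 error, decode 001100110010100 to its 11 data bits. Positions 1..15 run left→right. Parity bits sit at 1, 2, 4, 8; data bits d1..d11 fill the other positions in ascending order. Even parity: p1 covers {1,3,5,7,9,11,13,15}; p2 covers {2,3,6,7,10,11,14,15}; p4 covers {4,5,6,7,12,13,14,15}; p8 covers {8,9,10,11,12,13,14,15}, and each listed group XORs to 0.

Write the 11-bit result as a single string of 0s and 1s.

s1 (pos 1,3,5,7,9,11,13,15): 0⊕1⊕0⊕1⊕0⊕1⊕1⊕0 = 0
s2 (pos 2,3,6,7,10,11,14,15): 0⊕1⊕0⊕1⊕0⊕1⊕0⊕0 = 1
s4 (pos 4,5,6,7,12,13,14,15): 1⊕0⊕0⊕1⊕0⊕1⊕0⊕0 = 1
s8 (pos 8,9,10,11,12,13,14,15): 1⊕0⊕0⊕1⊕0⊕1⊕0⊕0 = 1
Syndrome s8…s1 = 1110 → error at position 14.
Flip position 14: 001100110010100 → 001100110010110
Read data bits from positions 3,5,6,7,9,10,11,12,13,14,15: 10010010110

10010010110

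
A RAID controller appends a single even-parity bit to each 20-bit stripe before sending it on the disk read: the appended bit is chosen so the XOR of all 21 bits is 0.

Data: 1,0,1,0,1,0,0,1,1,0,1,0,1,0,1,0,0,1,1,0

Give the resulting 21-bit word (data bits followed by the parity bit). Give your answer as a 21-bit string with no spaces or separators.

101010011010101001100

XOR of the 20 data bits: 1⊕0⊕1⊕0⊕1⊕0⊕0⊕1⊕1⊕0⊕1⊕0⊕1⊕0⊕1⊕0⊕0⊕1⊕1⊕0 = 0
Parity bit = 0 (so all 21 bits XOR to 0).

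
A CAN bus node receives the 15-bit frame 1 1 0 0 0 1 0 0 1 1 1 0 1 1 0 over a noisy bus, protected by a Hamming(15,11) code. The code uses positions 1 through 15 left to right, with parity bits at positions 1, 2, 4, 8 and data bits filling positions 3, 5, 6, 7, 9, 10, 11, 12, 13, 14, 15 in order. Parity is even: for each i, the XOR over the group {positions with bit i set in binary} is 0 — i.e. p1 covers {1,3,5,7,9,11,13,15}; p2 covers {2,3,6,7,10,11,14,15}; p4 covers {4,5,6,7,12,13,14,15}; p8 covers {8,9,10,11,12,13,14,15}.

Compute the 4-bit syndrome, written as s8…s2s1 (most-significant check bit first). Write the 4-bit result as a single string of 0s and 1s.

s1 (pos 1,3,5,7,9,11,13,15): 1⊕0⊕0⊕0⊕1⊕1⊕1⊕0 = 0
s2 (pos 2,3,6,7,10,11,14,15): 1⊕0⊕1⊕0⊕1⊕1⊕1⊕0 = 1
s4 (pos 4,5,6,7,12,13,14,15): 0⊕0⊕1⊕0⊕0⊕1⊕1⊕0 = 1
s8 (pos 8,9,10,11,12,13,14,15): 0⊕1⊕1⊕1⊕0⊕1⊕1⊕0 = 1
Syndrome s8…s1 = 1110 → error at position 14.

1110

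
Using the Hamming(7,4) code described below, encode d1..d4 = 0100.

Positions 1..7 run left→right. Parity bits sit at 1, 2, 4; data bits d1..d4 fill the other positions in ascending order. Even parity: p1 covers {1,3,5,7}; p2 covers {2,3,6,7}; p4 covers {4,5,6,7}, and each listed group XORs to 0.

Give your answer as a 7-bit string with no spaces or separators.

Place data at non-parity positions: p1 p2 0 p4 1 0 0
p1 (pos 1,3,5,7): XOR of data positions = 0⊕1⊕0 = 1
p2 (pos 2,3,6,7): XOR of data positions = 0⊕0⊕0 = 0
p4 (pos 4,5,6,7): XOR of data positions = 1⊕0⊕0 = 1
Codeword: 1001100

1001100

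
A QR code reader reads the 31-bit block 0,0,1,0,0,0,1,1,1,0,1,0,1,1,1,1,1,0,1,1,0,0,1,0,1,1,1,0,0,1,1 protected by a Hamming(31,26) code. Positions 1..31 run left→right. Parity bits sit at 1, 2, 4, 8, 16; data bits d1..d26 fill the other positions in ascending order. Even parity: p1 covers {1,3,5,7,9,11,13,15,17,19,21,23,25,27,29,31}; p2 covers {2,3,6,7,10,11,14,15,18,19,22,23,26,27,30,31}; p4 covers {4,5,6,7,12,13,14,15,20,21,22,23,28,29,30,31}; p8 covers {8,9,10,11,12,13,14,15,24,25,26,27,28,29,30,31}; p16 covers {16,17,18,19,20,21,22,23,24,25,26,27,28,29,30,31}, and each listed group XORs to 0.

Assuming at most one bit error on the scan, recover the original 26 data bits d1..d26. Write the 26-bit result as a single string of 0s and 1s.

s1 (pos 1,3,5,7,9,11,13,15,17,19,21,23,25,27,29,31): 0⊕1⊕0⊕1⊕1⊕1⊕1⊕1⊕1⊕1⊕0⊕1⊕1⊕1⊕0⊕1 = 0
s2 (pos 2,3,6,7,10,11,14,15,18,19,22,23,26,27,30,31): 0⊕1⊕0⊕1⊕0⊕1⊕1⊕1⊕0⊕1⊕0⊕1⊕1⊕1⊕1⊕1 = 1
s4 (pos 4,5,6,7,12,13,14,15,20,21,22,23,28,29,30,31): 0⊕0⊕0⊕1⊕0⊕1⊕1⊕1⊕1⊕0⊕0⊕1⊕0⊕0⊕1⊕1 = 0
s8 (pos 8,9,10,11,12,13,14,15,24,25,26,27,28,29,30,31): 1⊕1⊕0⊕1⊕0⊕1⊕1⊕1⊕0⊕1⊕1⊕1⊕0⊕0⊕1⊕1 = 1
s16 (pos 16,17,18,19,20,21,22,23,24,25,26,27,28,29,30,31): 1⊕1⊕0⊕1⊕1⊕0⊕0⊕1⊕0⊕1⊕1⊕1⊕0⊕0⊕1⊕1 = 0
Syndrome s16…s1 = 01010 → error at position 10.
Flip position 10: 0010001110101111101100101110011 → 0010001111101111101100101110011
Read data bits from positions 3,5,6,7,9,10,11,12,13,14,15,17,18,19,20,21,22,23,24,25,26,27,28,29,30,31: 10011110111101100101110011

10011110111101100101110011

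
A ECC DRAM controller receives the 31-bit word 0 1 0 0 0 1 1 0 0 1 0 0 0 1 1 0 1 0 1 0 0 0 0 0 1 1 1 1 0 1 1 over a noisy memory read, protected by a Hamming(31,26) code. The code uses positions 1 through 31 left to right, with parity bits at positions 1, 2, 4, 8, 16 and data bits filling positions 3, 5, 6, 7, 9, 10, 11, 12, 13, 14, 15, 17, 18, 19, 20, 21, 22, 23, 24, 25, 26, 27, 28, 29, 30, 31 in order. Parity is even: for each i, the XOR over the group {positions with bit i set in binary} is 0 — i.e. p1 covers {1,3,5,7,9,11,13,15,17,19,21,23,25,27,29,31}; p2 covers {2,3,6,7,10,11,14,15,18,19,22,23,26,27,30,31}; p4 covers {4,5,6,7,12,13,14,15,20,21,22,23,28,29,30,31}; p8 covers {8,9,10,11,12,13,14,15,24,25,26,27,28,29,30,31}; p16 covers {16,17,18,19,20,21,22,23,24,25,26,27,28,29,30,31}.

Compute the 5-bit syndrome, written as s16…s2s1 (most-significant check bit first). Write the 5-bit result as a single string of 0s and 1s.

s1 (pos 1,3,5,7,9,11,13,15,17,19,21,23,25,27,29,31): 0⊕0⊕0⊕1⊕0⊕0⊕0⊕1⊕1⊕1⊕0⊕0⊕1⊕1⊕0⊕1 = 1
s2 (pos 2,3,6,7,10,11,14,15,18,19,22,23,26,27,30,31): 1⊕0⊕1⊕1⊕1⊕0⊕1⊕1⊕0⊕1⊕0⊕0⊕1⊕1⊕1⊕1 = 1
s4 (pos 4,5,6,7,12,13,14,15,20,21,22,23,28,29,30,31): 0⊕0⊕1⊕1⊕0⊕0⊕1⊕1⊕0⊕0⊕0⊕0⊕1⊕0⊕1⊕1 = 1
s8 (pos 8,9,10,11,12,13,14,15,24,25,26,27,28,29,30,31): 0⊕0⊕1⊕0⊕0⊕0⊕1⊕1⊕0⊕1⊕1⊕1⊕1⊕0⊕1⊕1 = 1
s16 (pos 16,17,18,19,20,21,22,23,24,25,26,27,28,29,30,31): 0⊕1⊕0⊕1⊕0⊕0⊕0⊕0⊕0⊕1⊕1⊕1⊕1⊕0⊕1⊕1 = 0
Syndrome s16…s1 = 01111 → error at position 15.

01111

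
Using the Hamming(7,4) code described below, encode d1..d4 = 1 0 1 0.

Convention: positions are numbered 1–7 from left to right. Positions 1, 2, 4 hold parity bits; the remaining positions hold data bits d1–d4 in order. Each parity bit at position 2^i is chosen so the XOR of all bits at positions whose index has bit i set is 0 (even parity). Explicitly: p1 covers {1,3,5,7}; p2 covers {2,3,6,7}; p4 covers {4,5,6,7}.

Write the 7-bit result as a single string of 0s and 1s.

Place data at non-parity positions: p1 p2 1 p4 0 1 0
p1 (pos 1,3,5,7): XOR of data positions = 1⊕0⊕0 = 1
p2 (pos 2,3,6,7): XOR of data positions = 1⊕1⊕0 = 0
p4 (pos 4,5,6,7): XOR of data positions = 0⊕1⊕0 = 1
Codeword: 1011010

1011010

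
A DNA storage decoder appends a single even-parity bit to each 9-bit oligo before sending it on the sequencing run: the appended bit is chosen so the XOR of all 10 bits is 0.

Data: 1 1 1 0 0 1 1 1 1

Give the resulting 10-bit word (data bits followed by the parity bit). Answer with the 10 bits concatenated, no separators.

1110011111

XOR of the 9 data bits: 1⊕1⊕1⊕0⊕0⊕1⊕1⊕1⊕1 = 1
Parity bit = 1 (so all 10 bits XOR to 0).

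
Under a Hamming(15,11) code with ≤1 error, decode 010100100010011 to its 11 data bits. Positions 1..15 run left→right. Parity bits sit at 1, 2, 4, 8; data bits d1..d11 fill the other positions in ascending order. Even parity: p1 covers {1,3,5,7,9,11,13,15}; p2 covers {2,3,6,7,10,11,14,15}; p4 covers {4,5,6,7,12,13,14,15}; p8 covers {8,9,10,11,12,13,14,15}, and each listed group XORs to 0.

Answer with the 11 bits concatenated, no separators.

s1 (pos 1,3,5,7,9,11,13,15): 0⊕0⊕0⊕1⊕0⊕1⊕0⊕1 = 1
s2 (pos 2,3,6,7,10,11,14,15): 1⊕0⊕0⊕1⊕0⊕1⊕1⊕1 = 1
s4 (pos 4,5,6,7,12,13,14,15): 1⊕0⊕0⊕1⊕0⊕0⊕1⊕1 = 0
s8 (pos 8,9,10,11,12,13,14,15): 0⊕0⊕0⊕1⊕0⊕0⊕1⊕1 = 1
Syndrome s8…s1 = 1011 → error at position 11.
Flip position 11: 010100100010011 → 010100100000011
Read data bits from positions 3,5,6,7,9,10,11,12,13,14,15: 00010000011

00010000011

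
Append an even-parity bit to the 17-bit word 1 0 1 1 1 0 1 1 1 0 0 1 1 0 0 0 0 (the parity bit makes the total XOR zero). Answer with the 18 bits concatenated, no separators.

101110111001100001

XOR of the 17 data bits: 1⊕0⊕1⊕1⊕1⊕0⊕1⊕1⊕1⊕0⊕0⊕1⊕1⊕0⊕0⊕0⊕0 = 1
Parity bit = 1 (so all 18 bits XOR to 0).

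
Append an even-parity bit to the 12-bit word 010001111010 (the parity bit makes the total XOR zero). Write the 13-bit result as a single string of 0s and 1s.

XOR of the 12 data bits: 0⊕1⊕0⊕0⊕0⊕1⊕1⊕1⊕1⊕0⊕1⊕0 = 0
Parity bit = 0 (so all 13 bits XOR to 0).

0100011110100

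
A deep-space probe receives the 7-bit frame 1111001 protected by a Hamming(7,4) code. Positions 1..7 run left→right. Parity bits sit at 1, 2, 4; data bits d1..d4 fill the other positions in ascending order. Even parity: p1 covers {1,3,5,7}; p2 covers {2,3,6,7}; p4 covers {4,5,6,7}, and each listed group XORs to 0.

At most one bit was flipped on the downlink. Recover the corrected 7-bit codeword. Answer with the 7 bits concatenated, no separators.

s1 (pos 1,3,5,7): 1⊕1⊕0⊕1 = 1
s2 (pos 2,3,6,7): 1⊕1⊕0⊕1 = 1
s4 (pos 4,5,6,7): 1⊕0⊕0⊕1 = 0
Syndrome s4…s1 = 011 → error at position 3.
Flip position 3: 1111001 → 1101001

1101001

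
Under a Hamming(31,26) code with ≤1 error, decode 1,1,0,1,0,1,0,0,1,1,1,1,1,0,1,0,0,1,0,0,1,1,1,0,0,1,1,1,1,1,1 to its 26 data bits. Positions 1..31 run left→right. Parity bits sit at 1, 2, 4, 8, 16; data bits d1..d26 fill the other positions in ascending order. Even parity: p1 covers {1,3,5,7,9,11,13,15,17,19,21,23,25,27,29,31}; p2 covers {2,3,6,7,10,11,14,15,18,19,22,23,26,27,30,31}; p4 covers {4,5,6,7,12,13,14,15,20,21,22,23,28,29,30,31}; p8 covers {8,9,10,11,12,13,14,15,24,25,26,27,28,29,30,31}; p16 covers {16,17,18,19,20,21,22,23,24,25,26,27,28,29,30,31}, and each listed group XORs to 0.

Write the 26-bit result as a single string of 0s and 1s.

00101111101010011100111111

s1 (pos 1,3,5,7,9,11,13,15,17,19,21,23,25,27,29,31): 1⊕0⊕0⊕0⊕1⊕1⊕1⊕1⊕0⊕0⊕1⊕1⊕0⊕1⊕1⊕1 = 0
s2 (pos 2,3,6,7,10,11,14,15,18,19,22,23,26,27,30,31): 1⊕0⊕1⊕0⊕1⊕1⊕0⊕1⊕1⊕0⊕1⊕1⊕1⊕1⊕1⊕1 = 0
s4 (pos 4,5,6,7,12,13,14,15,20,21,22,23,28,29,30,31): 1⊕0⊕1⊕0⊕1⊕1⊕0⊕1⊕0⊕1⊕1⊕1⊕1⊕1⊕1⊕1 = 0
s8 (pos 8,9,10,11,12,13,14,15,24,25,26,27,28,29,30,31): 0⊕1⊕1⊕1⊕1⊕1⊕0⊕1⊕0⊕0⊕1⊕1⊕1⊕1⊕1⊕1 = 0
s16 (pos 16,17,18,19,20,21,22,23,24,25,26,27,28,29,30,31): 0⊕0⊕1⊕0⊕0⊕1⊕1⊕1⊕0⊕0⊕1⊕1⊕1⊕1⊕1⊕1 = 0
Syndrome s16…s1 = 00000 → no error.
Read data bits from positions 3,5,6,7,9,10,11,12,13,14,15,17,18,19,20,21,22,23,24,25,26,27,28,29,30,31: 00101111101010011100111111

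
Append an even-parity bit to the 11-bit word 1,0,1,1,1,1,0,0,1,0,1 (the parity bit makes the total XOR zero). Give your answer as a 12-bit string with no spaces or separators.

101111001011

XOR of the 11 data bits: 1⊕0⊕1⊕1⊕1⊕1⊕0⊕0⊕1⊕0⊕1 = 1
Parity bit = 1 (so all 12 bits XOR to 0).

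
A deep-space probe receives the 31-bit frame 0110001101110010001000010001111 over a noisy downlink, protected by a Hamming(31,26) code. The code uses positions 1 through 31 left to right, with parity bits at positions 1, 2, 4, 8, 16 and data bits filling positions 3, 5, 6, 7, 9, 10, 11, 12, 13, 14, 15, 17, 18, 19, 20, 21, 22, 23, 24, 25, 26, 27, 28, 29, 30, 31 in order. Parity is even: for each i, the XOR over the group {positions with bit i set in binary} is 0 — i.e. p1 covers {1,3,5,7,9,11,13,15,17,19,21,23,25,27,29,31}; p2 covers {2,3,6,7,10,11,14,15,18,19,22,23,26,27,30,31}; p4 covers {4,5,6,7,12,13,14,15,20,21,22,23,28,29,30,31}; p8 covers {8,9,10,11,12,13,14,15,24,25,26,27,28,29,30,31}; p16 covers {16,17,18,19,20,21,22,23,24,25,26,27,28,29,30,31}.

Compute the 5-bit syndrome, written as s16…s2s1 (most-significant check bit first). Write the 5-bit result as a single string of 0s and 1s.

s1 (pos 1,3,5,7,9,11,13,15,17,19,21,23,25,27,29,31): 0⊕1⊕0⊕1⊕0⊕1⊕0⊕1⊕0⊕1⊕0⊕0⊕0⊕0⊕1⊕1 = 1
s2 (pos 2,3,6,7,10,11,14,15,18,19,22,23,26,27,30,31): 1⊕1⊕0⊕1⊕1⊕1⊕0⊕1⊕0⊕1⊕0⊕0⊕0⊕0⊕1⊕1 = 1
s4 (pos 4,5,6,7,12,13,14,15,20,21,22,23,28,29,30,31): 0⊕0⊕0⊕1⊕1⊕0⊕0⊕1⊕0⊕0⊕0⊕0⊕1⊕1⊕1⊕1 = 1
s8 (pos 8,9,10,11,12,13,14,15,24,25,26,27,28,29,30,31): 1⊕0⊕1⊕1⊕1⊕0⊕0⊕1⊕1⊕0⊕0⊕0⊕1⊕1⊕1⊕1 = 0
s16 (pos 16,17,18,19,20,21,22,23,24,25,26,27,28,29,30,31): 0⊕0⊕0⊕1⊕0⊕0⊕0⊕0⊕1⊕0⊕0⊕0⊕1⊕1⊕1⊕1 = 0
Syndrome s16…s1 = 00111 → error at position 7.

00111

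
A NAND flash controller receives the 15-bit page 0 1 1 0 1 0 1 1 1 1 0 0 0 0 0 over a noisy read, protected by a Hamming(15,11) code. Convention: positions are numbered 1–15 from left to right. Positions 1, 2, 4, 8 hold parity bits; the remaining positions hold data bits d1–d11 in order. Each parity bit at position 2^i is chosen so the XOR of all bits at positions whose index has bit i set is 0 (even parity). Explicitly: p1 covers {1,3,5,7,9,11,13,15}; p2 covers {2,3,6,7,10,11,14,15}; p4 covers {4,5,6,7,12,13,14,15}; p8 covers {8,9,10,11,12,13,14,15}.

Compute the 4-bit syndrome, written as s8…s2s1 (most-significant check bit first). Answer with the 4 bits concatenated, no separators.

1000

s1 (pos 1,3,5,7,9,11,13,15): 0⊕1⊕1⊕1⊕1⊕0⊕0⊕0 = 0
s2 (pos 2,3,6,7,10,11,14,15): 1⊕1⊕0⊕1⊕1⊕0⊕0⊕0 = 0
s4 (pos 4,5,6,7,12,13,14,15): 0⊕1⊕0⊕1⊕0⊕0⊕0⊕0 = 0
s8 (pos 8,9,10,11,12,13,14,15): 1⊕1⊕1⊕0⊕0⊕0⊕0⊕0 = 1
Syndrome s8…s1 = 1000 → error at position 8.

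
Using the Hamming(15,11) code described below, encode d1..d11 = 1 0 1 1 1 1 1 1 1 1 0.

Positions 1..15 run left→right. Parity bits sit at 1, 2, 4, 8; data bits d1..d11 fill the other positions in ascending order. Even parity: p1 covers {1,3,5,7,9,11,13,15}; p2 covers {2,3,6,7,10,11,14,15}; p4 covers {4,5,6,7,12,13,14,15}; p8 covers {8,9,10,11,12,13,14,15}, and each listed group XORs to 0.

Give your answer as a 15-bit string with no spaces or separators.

101101101111110

Place data at non-parity positions: p1 p2 1 p4 0 1 1 p8 1 1 1 1 1 1 0
p1 (pos 1,3,5,7,9,11,13,15): XOR of data positions = 1⊕0⊕1⊕1⊕1⊕1⊕0 = 1
p2 (pos 2,3,6,7,10,11,14,15): XOR of data positions = 1⊕1⊕1⊕1⊕1⊕1⊕0 = 0
p4 (pos 4,5,6,7,12,13,14,15): XOR of data positions = 0⊕1⊕1⊕1⊕1⊕1⊕0 = 1
p8 (pos 8,9,10,11,12,13,14,15): XOR of data positions = 1⊕1⊕1⊕1⊕1⊕1⊕0 = 0
Codeword: 101101101111110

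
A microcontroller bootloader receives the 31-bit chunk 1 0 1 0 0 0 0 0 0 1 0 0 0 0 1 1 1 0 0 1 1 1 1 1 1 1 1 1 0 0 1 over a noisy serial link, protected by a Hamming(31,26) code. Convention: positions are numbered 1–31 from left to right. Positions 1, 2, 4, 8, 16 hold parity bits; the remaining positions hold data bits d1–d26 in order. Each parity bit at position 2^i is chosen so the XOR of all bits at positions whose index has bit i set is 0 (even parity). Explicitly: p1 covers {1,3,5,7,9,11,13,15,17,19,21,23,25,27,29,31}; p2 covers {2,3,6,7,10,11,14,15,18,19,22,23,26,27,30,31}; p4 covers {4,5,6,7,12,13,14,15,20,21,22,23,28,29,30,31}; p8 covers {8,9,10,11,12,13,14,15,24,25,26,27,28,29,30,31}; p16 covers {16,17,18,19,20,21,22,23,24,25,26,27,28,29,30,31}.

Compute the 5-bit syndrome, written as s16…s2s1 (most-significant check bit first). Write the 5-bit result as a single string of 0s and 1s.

00101

s1 (pos 1,3,5,7,9,11,13,15,17,19,21,23,25,27,29,31): 1⊕1⊕0⊕0⊕0⊕0⊕0⊕1⊕1⊕0⊕1⊕1⊕1⊕1⊕0⊕1 = 1
s2 (pos 2,3,6,7,10,11,14,15,18,19,22,23,26,27,30,31): 0⊕1⊕0⊕0⊕1⊕0⊕0⊕1⊕0⊕0⊕1⊕1⊕1⊕1⊕0⊕1 = 0
s4 (pos 4,5,6,7,12,13,14,15,20,21,22,23,28,29,30,31): 0⊕0⊕0⊕0⊕0⊕0⊕0⊕1⊕1⊕1⊕1⊕1⊕1⊕0⊕0⊕1 = 1
s8 (pos 8,9,10,11,12,13,14,15,24,25,26,27,28,29,30,31): 0⊕0⊕1⊕0⊕0⊕0⊕0⊕1⊕1⊕1⊕1⊕1⊕1⊕0⊕0⊕1 = 0
s16 (pos 16,17,18,19,20,21,22,23,24,25,26,27,28,29,30,31): 1⊕1⊕0⊕0⊕1⊕1⊕1⊕1⊕1⊕1⊕1⊕1⊕1⊕0⊕0⊕1 = 0
Syndrome s16…s1 = 00101 → error at position 5.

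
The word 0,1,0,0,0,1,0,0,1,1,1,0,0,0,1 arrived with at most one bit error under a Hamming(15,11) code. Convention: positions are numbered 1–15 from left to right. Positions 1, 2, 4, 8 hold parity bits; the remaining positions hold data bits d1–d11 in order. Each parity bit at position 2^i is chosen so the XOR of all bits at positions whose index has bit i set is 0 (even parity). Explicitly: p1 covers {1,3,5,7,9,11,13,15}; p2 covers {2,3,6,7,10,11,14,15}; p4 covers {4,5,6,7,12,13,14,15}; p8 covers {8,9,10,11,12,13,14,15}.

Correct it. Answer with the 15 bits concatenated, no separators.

s1 (pos 1,3,5,7,9,11,13,15): 0⊕0⊕0⊕0⊕1⊕1⊕0⊕1 = 1
s2 (pos 2,3,6,7,10,11,14,15): 1⊕0⊕1⊕0⊕1⊕1⊕0⊕1 = 1
s4 (pos 4,5,6,7,12,13,14,15): 0⊕0⊕1⊕0⊕0⊕0⊕0⊕1 = 0
s8 (pos 8,9,10,11,12,13,14,15): 0⊕1⊕1⊕1⊕0⊕0⊕0⊕1 = 0
Syndrome s8…s1 = 0011 → error at position 3.
Flip position 3: 010001001110001 → 011001001110001

011001001110001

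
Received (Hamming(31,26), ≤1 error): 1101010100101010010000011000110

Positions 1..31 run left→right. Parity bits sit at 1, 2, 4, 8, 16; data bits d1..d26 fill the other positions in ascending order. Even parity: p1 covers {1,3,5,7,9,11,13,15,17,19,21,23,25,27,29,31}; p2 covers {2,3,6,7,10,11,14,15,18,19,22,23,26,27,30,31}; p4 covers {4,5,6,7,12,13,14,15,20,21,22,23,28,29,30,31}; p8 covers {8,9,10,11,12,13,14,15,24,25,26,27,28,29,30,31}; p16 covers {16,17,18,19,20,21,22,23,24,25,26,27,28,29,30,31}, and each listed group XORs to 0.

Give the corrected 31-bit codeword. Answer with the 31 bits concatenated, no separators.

s1 (pos 1,3,5,7,9,11,13,15,17,19,21,23,25,27,29,31): 1⊕0⊕0⊕0⊕0⊕1⊕1⊕1⊕0⊕0⊕0⊕0⊕1⊕0⊕1⊕0 = 0
s2 (pos 2,3,6,7,10,11,14,15,18,19,22,23,26,27,30,31): 1⊕0⊕1⊕0⊕0⊕1⊕0⊕1⊕1⊕0⊕0⊕0⊕0⊕0⊕1⊕0 = 0
s4 (pos 4,5,6,7,12,13,14,15,20,21,22,23,28,29,30,31): 1⊕0⊕1⊕0⊕0⊕1⊕0⊕1⊕0⊕0⊕0⊕0⊕0⊕1⊕1⊕0 = 0
s8 (pos 8,9,10,11,12,13,14,15,24,25,26,27,28,29,30,31): 1⊕0⊕0⊕1⊕0⊕1⊕0⊕1⊕1⊕1⊕0⊕0⊕0⊕1⊕1⊕0 = 0
s16 (pos 16,17,18,19,20,21,22,23,24,25,26,27,28,29,30,31): 0⊕0⊕1⊕0⊕0⊕0⊕0⊕0⊕1⊕1⊕0⊕0⊕0⊕1⊕1⊕0 = 1
Syndrome s16…s1 = 10000 → error at position 16.
Flip position 16: 1101010100101010010000011000110 → 1101010100101011010000011000110

1101010100101011010000011000110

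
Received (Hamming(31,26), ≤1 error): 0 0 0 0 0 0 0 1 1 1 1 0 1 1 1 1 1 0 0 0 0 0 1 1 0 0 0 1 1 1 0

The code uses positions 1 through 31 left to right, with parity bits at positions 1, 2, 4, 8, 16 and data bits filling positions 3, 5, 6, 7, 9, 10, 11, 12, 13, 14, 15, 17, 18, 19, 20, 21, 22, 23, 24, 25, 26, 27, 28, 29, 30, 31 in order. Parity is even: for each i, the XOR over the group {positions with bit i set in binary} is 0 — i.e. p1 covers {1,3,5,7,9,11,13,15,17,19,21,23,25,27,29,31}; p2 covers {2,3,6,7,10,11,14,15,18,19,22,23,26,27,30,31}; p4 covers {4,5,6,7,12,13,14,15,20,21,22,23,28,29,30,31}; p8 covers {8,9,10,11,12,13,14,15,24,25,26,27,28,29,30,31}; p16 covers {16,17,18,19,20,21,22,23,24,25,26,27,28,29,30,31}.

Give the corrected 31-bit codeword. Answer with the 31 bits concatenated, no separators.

0000000111101111100000110001010

s1 (pos 1,3,5,7,9,11,13,15,17,19,21,23,25,27,29,31): 0⊕0⊕0⊕0⊕1⊕1⊕1⊕1⊕1⊕0⊕0⊕1⊕0⊕0⊕1⊕0 = 1
s2 (pos 2,3,6,7,10,11,14,15,18,19,22,23,26,27,30,31): 0⊕0⊕0⊕0⊕1⊕1⊕1⊕1⊕0⊕0⊕0⊕1⊕0⊕0⊕1⊕0 = 0
s4 (pos 4,5,6,7,12,13,14,15,20,21,22,23,28,29,30,31): 0⊕0⊕0⊕0⊕0⊕1⊕1⊕1⊕0⊕0⊕0⊕1⊕1⊕1⊕1⊕0 = 1
s8 (pos 8,9,10,11,12,13,14,15,24,25,26,27,28,29,30,31): 1⊕1⊕1⊕1⊕0⊕1⊕1⊕1⊕1⊕0⊕0⊕0⊕1⊕1⊕1⊕0 = 1
s16 (pos 16,17,18,19,20,21,22,23,24,25,26,27,28,29,30,31): 1⊕1⊕0⊕0⊕0⊕0⊕0⊕1⊕1⊕0⊕0⊕0⊕1⊕1⊕1⊕0 = 1
Syndrome s16…s1 = 11101 → error at position 29.
Flip position 29: 0000000111101111100000110001110 → 0000000111101111100000110001010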